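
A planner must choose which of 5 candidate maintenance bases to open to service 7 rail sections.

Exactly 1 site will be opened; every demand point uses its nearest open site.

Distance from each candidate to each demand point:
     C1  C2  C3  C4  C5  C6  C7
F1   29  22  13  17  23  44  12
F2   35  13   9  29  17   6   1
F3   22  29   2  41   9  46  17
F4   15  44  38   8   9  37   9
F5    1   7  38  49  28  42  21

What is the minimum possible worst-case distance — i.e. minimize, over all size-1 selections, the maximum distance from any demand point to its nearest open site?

35

Open {F2}.
  Farthest demand point is C1 at distance 35 (to F2); all others are ≤ 35.
With {F1} the worst case is 44.
With {F4} the worst case is 44.
No size-1 selection achieves below 35.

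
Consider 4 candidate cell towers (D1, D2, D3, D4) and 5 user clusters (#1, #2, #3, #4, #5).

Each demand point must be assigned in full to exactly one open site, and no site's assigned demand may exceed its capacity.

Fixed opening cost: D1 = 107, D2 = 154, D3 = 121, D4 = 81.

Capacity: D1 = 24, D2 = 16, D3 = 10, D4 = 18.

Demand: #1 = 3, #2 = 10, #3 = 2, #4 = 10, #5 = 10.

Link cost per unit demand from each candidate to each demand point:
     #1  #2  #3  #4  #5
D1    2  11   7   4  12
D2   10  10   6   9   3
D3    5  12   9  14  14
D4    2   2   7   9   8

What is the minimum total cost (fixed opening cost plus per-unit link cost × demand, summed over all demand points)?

Open {D1, D4}; cheapest assignment that respects the capacities:
  D1 (cap 24, load 23): #1, #4, #5 — cost 3×2 + 10×4 + 10×12 = 166
  D4 (cap 18, load 12): #2, #3 — cost 10×2 + 2×7 = 34
  Shipping 200, fixed 188 → total 388.
  Any other capacity-feasible assignment to {D1, D4} ships for at least 200.
Compare {D1, D2, D4}: its best feasible assignment gives total 450.
Compare {D1, D2}: its best feasible assignment gives total 459.
Every other set of open sites that can feasibly serve all demand totals ≥ 450 even under its best assignment. Minimum: 388.

388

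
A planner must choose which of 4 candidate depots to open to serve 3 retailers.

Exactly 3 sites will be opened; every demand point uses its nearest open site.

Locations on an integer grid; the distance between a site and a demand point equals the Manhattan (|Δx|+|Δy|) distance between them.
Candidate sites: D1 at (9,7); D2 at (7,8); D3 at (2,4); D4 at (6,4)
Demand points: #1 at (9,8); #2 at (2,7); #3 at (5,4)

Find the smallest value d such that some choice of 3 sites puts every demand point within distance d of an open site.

3

Open {D1, D2, D3}.
  Farthest demand point is #2 at distance 3 (to D3); all others are ≤ 3.
With {D1, D3, D4} the worst case is 3.
With {D2, D3, D4} the worst case is 3.
No size-3 selection achieves below 3.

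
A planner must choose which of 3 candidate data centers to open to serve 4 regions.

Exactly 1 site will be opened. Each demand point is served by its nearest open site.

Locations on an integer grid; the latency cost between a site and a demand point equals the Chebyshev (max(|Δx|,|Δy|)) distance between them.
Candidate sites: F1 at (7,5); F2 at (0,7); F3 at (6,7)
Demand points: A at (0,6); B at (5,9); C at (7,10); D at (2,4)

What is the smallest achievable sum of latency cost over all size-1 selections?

15

Open {F3}.
  A→F3 6, B→F3 2, C→F3 3, D→F3 4  ⇒ total 15.
Compare {F2}: total 16.
Compare {F1}: total 21.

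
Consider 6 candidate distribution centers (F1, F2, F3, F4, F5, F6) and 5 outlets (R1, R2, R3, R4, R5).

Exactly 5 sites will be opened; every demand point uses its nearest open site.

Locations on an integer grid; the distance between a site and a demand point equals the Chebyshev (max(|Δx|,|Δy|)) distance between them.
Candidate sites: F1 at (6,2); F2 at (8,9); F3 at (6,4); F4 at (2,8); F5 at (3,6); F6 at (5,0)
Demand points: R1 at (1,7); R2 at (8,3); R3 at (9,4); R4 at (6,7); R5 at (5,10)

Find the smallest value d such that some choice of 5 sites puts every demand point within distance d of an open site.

3

Open {F1, F2, F3, F4, F5}.
  Farthest demand point is R3 at distance 3 (to F1); all others are ≤ 3.
With {F1, F2, F3, F4, F6} the worst case is 3.
With {F1, F2, F3, F5, F6} the worst case is 3.
No size-5 selection achieves below 3.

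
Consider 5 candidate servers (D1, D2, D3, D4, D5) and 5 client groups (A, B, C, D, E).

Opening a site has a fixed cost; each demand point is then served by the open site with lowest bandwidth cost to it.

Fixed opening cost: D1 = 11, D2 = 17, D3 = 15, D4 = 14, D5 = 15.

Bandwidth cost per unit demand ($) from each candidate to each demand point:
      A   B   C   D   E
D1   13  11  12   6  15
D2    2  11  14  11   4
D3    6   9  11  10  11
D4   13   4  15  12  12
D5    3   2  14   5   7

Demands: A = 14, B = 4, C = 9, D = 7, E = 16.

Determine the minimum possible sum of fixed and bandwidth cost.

281

Open {D2, D3, D5}: assign each demand point to its cheapest open site.
  A→D2 14×2=28, B→D5 4×2=8, C→D3 9×11=99, D→D5 7×5=35, E→D2 16×4=64
  bandwidth cost 234, fixed 47 → total 281.
Compare {D1, D2, D5}: bandwidth cost 243 + fixed 43 = 286.
Compare {D1, D2, D3, D5}: bandwidth cost 234 + fixed 58 = 292.
Compare {D2, D5}: bandwidth cost 261 + fixed 32 = 293.
All other subsets cost ≥ 286. Minimum total cost: 281.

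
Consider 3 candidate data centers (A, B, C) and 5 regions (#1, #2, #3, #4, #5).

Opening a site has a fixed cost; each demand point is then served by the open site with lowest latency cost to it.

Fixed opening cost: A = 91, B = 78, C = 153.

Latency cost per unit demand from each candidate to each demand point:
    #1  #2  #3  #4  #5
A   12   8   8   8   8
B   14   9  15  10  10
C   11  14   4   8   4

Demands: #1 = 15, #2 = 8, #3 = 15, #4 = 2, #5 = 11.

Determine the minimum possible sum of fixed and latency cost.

Open {C}: assign each demand point to its cheapest open site.
  #1→C 15×11=165, #2→C 8×14=112, #3→C 15×4=60, #4→C 2×8=16, #5→C 11×4=44
  latency cost 397, fixed 153 → total 550.
Compare {A}: latency cost 468 + fixed 91 = 559.
Compare {B, C}: latency cost 357 + fixed 231 = 588.
Compare {A, C}: latency cost 349 + fixed 244 = 593.
All other subsets cost ≥ 559. Minimum total cost: 550.

550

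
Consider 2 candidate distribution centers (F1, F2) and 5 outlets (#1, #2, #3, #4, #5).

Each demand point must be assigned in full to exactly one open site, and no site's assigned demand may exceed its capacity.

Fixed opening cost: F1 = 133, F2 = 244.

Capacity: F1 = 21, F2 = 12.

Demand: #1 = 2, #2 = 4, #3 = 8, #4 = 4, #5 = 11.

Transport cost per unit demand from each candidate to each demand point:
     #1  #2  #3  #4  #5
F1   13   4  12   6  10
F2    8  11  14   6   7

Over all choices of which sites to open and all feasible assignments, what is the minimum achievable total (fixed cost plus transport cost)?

616

Open {F1, F2}; cheapest assignment that respects the capacities:
  F1 (cap 21, load 18): #1, #2, #3, #4 — cost 2×13 + 4×4 + 8×12 + 4×6 = 162
  F2 (cap 12, load 11): #5 — cost 11×7 = 77
  Shipping 239, fixed 377 → total 616.
  Any other capacity-feasible assignment to {F1, F2} ships for at least 239.
Total demand is 29 and no other set of sites has combined capacity ≥ 29, so {F1, F2} is the only feasible choice of open sites. Minimum: 616.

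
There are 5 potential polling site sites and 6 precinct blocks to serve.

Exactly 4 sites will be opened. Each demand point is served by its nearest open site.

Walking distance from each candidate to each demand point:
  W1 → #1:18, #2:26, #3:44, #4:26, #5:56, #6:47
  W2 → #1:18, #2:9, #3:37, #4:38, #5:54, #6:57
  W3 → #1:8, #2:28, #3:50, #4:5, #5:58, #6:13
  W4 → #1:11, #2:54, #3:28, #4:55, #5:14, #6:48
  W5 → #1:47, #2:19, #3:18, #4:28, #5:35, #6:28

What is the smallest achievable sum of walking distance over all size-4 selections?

Open {W2, W3, W4, W5}.
  #1→W3 8, #2→W2 9, #3→W5 18, #4→W3 5, #5→W4 14, #6→W3 13  ⇒ total 67.
Compare {W1, W2, W3, W4}: total 77.
Compare {W1, W3, W4, W5}: total 77.
No size-4 selection does better; minimum is 67.

67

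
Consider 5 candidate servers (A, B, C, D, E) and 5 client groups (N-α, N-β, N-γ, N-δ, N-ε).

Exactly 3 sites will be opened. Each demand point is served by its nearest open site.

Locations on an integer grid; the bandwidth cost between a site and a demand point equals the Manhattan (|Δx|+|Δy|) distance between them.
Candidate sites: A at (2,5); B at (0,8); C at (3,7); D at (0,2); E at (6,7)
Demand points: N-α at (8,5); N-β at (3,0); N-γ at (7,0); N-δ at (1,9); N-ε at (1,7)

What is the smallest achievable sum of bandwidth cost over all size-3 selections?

Open {B, D, E}.
  N-α→E 4, N-β→D 5, N-γ→E 8, N-δ→B 2, N-ε→B 2  ⇒ total 21.
Compare {A, B, E}: total 22.
Compare {B, C, E}: total 23.
No size-3 selection does better; minimum is 21.

21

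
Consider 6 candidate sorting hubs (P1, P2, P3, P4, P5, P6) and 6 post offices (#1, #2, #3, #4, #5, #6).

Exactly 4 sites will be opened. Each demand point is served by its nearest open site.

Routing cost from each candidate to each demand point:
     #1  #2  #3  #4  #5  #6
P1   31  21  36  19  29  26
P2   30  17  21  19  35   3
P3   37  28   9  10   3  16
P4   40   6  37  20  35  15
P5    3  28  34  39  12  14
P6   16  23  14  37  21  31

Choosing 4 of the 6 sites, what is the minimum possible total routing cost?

Open {P2, P3, P4, P5}.
  #1→P5 3, #2→P4 6, #3→P3 9, #4→P3 10, #5→P3 3, #6→P2 3  ⇒ total 34.
Compare {P1, P2, P3, P5}: total 45.
Compare {P1, P3, P4, P5}: total 45.
No size-4 selection does better; minimum is 34.

34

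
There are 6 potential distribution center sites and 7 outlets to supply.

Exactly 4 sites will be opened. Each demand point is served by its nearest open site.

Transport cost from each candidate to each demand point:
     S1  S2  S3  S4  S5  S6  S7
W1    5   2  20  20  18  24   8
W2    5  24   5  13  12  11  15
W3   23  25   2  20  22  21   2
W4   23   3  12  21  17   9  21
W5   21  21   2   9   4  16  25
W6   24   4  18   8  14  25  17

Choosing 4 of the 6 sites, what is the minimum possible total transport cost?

33

Open {W1, W3, W4, W5}.
  S1→W1 5, S2→W1 2, S3→W3 2, S4→W5 9, S5→W5 4, S6→W4 9, S7→W3 2  ⇒ total 33.
Compare {W2, W3, W4, W5}: total 34.
Compare {W1, W2, W3, W5}: total 35.
No size-4 selection does better; minimum is 33.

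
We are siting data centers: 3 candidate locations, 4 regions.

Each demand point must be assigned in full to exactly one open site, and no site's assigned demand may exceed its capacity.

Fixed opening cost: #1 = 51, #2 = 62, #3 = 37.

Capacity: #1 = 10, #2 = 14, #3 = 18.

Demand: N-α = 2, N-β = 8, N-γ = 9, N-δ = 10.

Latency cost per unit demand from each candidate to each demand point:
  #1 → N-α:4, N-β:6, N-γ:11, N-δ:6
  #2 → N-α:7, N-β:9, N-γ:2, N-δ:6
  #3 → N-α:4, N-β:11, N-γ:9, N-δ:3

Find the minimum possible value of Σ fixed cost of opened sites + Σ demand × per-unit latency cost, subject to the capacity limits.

Open {#2, #3}; cheapest assignment that respects the capacities:
  #2 (cap 14, load 11): N-α, N-γ — cost 2×7 + 9×2 = 32
  #3 (cap 18, load 18): N-β, N-δ — cost 8×11 + 10×3 = 118
  Shipping 150, fixed 99 → total 249.
  Any other capacity-feasible assignment to {#2, #3} ships for at least 150.
Compare {#1, #2, #3}: its best feasible assignment gives total 254.
Every other set of open sites that can feasibly serve all demand totals ≥ 254 even under its best assignment. Minimum: 249.

249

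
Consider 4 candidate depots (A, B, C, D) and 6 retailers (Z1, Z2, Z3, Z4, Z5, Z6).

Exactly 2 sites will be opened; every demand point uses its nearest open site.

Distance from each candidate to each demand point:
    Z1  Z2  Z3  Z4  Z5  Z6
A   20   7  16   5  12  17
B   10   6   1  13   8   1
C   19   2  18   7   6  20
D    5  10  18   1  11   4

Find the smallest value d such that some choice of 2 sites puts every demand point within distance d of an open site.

Open {B, D}.
  Farthest demand point is Z5 at distance 8 (to B); all others are ≤ 8.
With {A, B} the worst case is 10.
With {B, C} the worst case is 10.
No size-2 selection achieves below 8.

8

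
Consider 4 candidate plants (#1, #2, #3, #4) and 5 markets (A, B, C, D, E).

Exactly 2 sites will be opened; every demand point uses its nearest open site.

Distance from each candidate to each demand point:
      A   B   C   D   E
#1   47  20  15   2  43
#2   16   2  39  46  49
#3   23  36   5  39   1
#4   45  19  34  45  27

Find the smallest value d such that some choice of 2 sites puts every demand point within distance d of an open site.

Open {#1, #3}.
  Farthest demand point is A at distance 23 (to #3); all others are ≤ 23.
With {#2, #3} the worst case is 39.
With {#3, #4} the worst case is 39.
No size-2 selection achieves below 23.

23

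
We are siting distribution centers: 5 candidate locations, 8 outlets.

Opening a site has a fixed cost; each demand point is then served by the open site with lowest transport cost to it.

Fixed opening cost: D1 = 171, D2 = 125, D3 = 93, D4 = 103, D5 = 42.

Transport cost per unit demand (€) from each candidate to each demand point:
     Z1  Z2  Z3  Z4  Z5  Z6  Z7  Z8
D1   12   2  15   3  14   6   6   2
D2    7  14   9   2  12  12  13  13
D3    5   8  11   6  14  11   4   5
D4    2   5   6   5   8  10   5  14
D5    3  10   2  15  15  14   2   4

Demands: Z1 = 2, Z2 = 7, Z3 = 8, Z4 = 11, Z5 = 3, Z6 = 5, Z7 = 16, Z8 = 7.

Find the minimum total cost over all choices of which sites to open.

Open {D4, D5}: assign each demand point to its cheapest open site.
  Z1→D4 2×2=4, Z2→D4 7×5=35, Z3→D5 8×2=16, Z4→D4 11×5=55, Z5→D4 3×8=24, Z6→D4 5×10=50, Z7→D5 16×2=32, Z8→D5 7×4=28
  transport cost 244, fixed 145 → total 389.
Compare {D1, D5}: transport cost 187 + fixed 213 = 400.
Compare {D3, D5}: transport cost 301 + fixed 135 = 436.
Compare {D2, D5}: transport cost 270 + fixed 167 = 437.
All other subsets cost ≥ 400. Minimum total cost: 389.

389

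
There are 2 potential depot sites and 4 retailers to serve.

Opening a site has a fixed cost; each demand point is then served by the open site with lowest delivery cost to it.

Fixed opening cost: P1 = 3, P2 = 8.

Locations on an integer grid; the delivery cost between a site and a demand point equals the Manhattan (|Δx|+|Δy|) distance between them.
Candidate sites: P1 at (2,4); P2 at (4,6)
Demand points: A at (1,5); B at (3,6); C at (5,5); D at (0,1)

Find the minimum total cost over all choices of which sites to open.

17

Open {P1}: assign each demand point to its cheapest open site.
  A→P1 2, B→P1 3, C→P1 4, D→P1 5
  delivery cost 14, fixed 3 → total 17.
Compare {P1, P2}: delivery cost 10 + fixed 11 = 21.
Compare {P2}: delivery cost 16 + fixed 8 = 24.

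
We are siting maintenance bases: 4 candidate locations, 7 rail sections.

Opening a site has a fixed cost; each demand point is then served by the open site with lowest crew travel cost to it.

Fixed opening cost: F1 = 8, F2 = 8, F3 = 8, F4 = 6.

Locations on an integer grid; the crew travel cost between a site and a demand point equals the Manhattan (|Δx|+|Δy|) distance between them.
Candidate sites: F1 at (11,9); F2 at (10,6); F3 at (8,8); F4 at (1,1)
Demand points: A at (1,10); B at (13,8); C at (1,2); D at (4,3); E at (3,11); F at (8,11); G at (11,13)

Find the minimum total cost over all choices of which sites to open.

Open {F1, F4}: assign each demand point to its cheapest open site.
  A→F4 9, B→F1 3, C→F4 1, D→F4 5, E→F1 10, F→F1 5, G→F1 4
  crew travel cost 37, fixed 14 → total 51.
Compare {F3, F4}: crew travel cost 39 + fixed 14 = 53.
Compare {F1, F3, F4}: crew travel cost 33 + fixed 22 = 55.
Compare {F1, F2, F4}: crew travel cost 37 + fixed 22 = 59.
All other subsets cost ≥ 53. Minimum total cost: 51.

51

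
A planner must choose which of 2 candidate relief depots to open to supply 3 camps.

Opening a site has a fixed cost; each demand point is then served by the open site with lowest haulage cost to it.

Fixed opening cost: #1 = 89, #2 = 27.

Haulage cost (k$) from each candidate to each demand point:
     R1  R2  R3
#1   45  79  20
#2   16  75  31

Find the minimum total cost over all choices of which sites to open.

Open {#2}: assign each demand point to its cheapest open site.
  R1→#2 16, R2→#2 75, R3→#2 31
  haulage cost 122, fixed 27 → total 149.
Compare {#1, #2}: haulage cost 111 + fixed 116 = 227.
Compare {#1}: haulage cost 144 + fixed 89 = 233.

149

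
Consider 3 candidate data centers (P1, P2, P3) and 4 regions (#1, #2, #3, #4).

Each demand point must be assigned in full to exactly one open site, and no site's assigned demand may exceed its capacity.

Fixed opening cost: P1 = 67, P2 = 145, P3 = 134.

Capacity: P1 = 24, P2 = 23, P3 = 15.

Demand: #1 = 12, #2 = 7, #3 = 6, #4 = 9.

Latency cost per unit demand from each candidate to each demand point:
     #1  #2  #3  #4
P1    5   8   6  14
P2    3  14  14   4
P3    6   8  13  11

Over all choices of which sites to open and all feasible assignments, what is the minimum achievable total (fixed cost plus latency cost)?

376

Open {P1, P2}; cheapest assignment that respects the capacities:
  P1 (cap 24, load 13): #2, #3 — cost 7×8 + 6×6 = 92
  P2 (cap 23, load 21): #1, #4 — cost 12×3 + 9×4 = 72
  Shipping 164, fixed 212 → total 376.
  Any other capacity-feasible assignment to {P1, P2} ships for at least 164.
Compare {P2, P3}: its best feasible assignment gives total 485.
Compare {P1, P3}: its best feasible assignment gives total 491.
Every other set of open sites that can feasibly serve all demand totals ≥ 485 even under its best assignment. Minimum: 376.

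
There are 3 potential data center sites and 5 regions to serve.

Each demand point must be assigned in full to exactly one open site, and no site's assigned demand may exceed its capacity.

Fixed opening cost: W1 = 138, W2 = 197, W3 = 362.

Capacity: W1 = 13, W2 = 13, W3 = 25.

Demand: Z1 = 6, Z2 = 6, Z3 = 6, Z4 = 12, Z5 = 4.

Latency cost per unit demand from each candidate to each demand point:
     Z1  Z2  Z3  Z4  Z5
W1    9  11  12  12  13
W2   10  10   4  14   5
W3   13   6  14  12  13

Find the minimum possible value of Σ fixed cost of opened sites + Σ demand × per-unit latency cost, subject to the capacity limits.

858

Open {W1, W3}; cheapest assignment that respects the capacities:
  W1 (cap 13, load 12): Z1, Z3 — cost 6×9 + 6×12 = 126
  W3 (cap 25, load 22): Z2, Z4, Z5 — cost 6×6 + 12×12 + 4×13 = 232
  Shipping 358, fixed 500 → total 858.
  Any other capacity-feasible assignment to {W1, W3} ships for at least 358.
Compare {W2, W3}: its best feasible assignment gives total 861.
Compare {W1, W2, W3}: its best feasible assignment gives total 975.
Every other set of open sites that can feasibly serve all demand totals ≥ 861 even under its best assignment. Minimum: 858.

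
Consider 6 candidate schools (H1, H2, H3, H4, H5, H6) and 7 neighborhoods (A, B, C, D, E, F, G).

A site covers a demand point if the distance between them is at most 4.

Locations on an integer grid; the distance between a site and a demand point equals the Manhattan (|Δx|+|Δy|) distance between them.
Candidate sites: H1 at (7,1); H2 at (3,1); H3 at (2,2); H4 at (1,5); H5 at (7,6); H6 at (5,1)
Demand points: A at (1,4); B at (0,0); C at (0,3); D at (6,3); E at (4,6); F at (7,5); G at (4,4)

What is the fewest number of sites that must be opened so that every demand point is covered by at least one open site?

2

Coverage sets (demand points within 4 of each site):
  H1: {D, F}
  H2: {B, G}
  H3: {A, B, C, G}
  H4: {A, C, E, G}
  H5: {D, E, F}
  H6: {D, G}
No single site covers all 7 demand points.
But {H3, H5} covers everything, so the minimum is 2.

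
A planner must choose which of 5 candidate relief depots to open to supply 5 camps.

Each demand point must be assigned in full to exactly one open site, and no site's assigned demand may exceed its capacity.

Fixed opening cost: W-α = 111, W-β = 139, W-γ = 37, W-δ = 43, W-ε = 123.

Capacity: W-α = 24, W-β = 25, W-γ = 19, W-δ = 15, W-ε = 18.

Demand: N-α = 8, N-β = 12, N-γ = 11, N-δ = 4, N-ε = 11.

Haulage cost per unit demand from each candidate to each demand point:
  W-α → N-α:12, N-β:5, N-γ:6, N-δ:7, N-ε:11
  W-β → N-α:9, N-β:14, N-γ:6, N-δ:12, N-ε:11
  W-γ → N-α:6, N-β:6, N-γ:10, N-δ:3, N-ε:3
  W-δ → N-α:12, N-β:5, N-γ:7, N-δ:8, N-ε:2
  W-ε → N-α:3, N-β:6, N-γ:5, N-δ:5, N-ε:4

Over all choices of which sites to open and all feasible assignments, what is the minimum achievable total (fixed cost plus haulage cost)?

Open {W-α, W-γ, W-δ}; cheapest assignment that respects the capacities:
  W-α (cap 24, load 23): N-β, N-γ — cost 12×5 + 11×6 = 126
  W-γ (cap 19, load 12): N-α, N-δ — cost 8×6 + 4×3 = 60
  W-δ (cap 15, load 11): N-ε — cost 11×2 = 22
  Shipping 208, fixed 191 → total 399.
  Any other capacity-feasible assignment to {W-α, W-γ, W-δ} ships for at least 208.
Compare {W-γ, W-δ, W-ε}: its best feasible assignment gives total 419.
Compare {W-β, W-γ, W-δ}: its best feasible assignment gives total 462.
Every other set of open sites that can feasibly serve all demand totals ≥ 419 even under its best assignment. Minimum: 399.

399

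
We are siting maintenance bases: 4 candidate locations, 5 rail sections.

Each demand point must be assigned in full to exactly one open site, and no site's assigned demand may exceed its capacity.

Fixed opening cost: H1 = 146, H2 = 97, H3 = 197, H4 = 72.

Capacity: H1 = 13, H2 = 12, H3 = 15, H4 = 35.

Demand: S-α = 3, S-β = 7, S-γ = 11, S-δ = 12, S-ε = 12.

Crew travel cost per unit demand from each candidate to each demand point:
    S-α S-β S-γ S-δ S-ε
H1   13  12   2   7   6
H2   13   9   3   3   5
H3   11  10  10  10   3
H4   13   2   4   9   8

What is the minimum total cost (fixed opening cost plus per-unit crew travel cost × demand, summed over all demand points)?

Open {H2, H4}; cheapest assignment that respects the capacities:
  H2 (cap 12, load 12): S-δ — cost 12×3 = 36
  H4 (cap 35, load 33): S-α, S-β, S-γ, S-ε — cost 3×13 + 7×2 + 11×4 + 12×8 = 193
  Shipping 229, fixed 169 → total 398.
  Any other capacity-feasible assignment to {H2, H4} ships for at least 229.
Compare {H1, H4}: its best feasible assignment gives total 495.
Compare {H3, H4}: its best feasible assignment gives total 504.
Every other set of open sites that can feasibly serve all demand totals ≥ 495 even under its best assignment. Minimum: 398.

398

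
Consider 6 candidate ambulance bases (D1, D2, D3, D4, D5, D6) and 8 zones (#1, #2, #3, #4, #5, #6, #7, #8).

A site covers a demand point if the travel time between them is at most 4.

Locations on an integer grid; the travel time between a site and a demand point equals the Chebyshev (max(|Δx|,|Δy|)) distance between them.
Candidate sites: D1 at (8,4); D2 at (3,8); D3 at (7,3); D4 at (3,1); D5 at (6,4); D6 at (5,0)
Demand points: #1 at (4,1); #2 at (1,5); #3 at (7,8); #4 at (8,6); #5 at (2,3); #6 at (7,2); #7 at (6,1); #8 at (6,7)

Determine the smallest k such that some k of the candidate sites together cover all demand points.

Coverage sets (demand points within 4 of each site):
  D1: {#1, #3, #4, #6, #7, #8}
  D2: {#2, #3, #8}
  D3: {#1, #4, #6, #7, #8}
  D4: {#1, #2, #5, #6, #7}
  D5: {#1, #3, #4, #5, #6, #7, #8}
  D6: {#1, #5, #6, #7}
No single site covers all 8 demand points.
But {D1, D4} covers everything, so the minimum is 2.

2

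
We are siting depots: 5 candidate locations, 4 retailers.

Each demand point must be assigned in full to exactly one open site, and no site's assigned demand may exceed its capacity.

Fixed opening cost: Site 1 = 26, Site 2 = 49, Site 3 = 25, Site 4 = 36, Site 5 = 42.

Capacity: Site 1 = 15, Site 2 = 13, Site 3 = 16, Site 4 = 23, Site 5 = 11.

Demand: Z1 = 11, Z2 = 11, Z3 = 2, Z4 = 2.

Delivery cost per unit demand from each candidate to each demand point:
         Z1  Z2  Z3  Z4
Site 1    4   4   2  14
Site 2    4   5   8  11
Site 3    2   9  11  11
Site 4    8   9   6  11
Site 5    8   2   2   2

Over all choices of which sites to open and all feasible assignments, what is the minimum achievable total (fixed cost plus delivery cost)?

143

Open {Site 1, Site 3}; cheapest assignment that respects the capacities:
  Site 1 (cap 15, load 13): Z2, Z3 — cost 11×4 + 2×2 = 48
  Site 3 (cap 16, load 13): Z1, Z4 — cost 11×2 + 2×11 = 44
  Shipping 92, fixed 51 → total 143.
  Any other capacity-feasible assignment to {Site 1, Site 3} ships for at least 92.
Compare {Site 3, Site 5}: its best feasible assignment gives total 155.
Compare {Site 1, Site 3, Site 5}: its best feasible assignment gives total 163.
Every other set of open sites that can feasibly serve all demand totals ≥ 155 even under its best assignment. Minimum: 143.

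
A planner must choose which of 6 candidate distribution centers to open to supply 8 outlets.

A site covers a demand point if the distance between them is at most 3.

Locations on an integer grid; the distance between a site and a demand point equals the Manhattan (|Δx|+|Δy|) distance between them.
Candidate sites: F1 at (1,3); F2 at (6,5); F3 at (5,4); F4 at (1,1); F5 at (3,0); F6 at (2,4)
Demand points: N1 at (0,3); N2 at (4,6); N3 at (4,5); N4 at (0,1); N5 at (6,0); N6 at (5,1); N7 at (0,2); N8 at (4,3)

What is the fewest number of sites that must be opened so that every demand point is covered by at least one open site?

Coverage sets (demand points within 3 of each site):
  F1: {N1, N4, N7, N8}
  F2: {N2, N3}
  F3: {N2, N3, N6, N8}
  F4: {N1, N4, N7}
  F5: {N5, N6}
  F6: {N1, N3, N8}
No 2 sites suffice: every size-2 union leaves at least one demand point uncovered.
But {F1, F2, F5} covers everything, so the minimum is 3.

3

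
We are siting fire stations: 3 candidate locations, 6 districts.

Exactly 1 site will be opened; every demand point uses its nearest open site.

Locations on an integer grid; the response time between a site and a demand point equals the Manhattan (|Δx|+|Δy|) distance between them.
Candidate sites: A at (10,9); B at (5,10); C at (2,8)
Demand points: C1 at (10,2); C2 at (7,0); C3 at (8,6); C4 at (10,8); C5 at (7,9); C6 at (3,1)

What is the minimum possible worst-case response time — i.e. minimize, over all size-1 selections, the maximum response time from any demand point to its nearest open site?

13

Open {B}.
  Farthest demand point is C1 at response time 13 (to B); all others are ≤ 13.
With {C} the worst case is 14.
With {A} the worst case is 15.
No size-1 selection achieves below 13.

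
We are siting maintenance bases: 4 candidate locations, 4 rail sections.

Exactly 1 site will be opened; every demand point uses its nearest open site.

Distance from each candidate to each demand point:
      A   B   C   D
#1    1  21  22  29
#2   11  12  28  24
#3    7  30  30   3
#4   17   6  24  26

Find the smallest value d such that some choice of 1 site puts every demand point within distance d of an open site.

Open {#4}.
  Farthest demand point is D at distance 26 (to #4); all others are ≤ 26.
With {#2} the worst case is 28.
With {#1} the worst case is 29.
No size-1 selection achieves below 26.

26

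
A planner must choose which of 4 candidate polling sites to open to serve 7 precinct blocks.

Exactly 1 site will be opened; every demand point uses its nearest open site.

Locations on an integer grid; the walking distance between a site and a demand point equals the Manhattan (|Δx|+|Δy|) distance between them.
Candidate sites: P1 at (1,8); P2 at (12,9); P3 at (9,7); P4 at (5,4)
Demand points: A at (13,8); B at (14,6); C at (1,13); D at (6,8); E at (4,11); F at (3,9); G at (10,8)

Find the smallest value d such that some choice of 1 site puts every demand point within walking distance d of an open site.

Open {P4}.
  Farthest demand point is C at walking distance 13 (to P4); all others are ≤ 13.
With {P3} the worst case is 14.
With {P1} the worst case is 15.
No size-1 selection achieves below 13.

13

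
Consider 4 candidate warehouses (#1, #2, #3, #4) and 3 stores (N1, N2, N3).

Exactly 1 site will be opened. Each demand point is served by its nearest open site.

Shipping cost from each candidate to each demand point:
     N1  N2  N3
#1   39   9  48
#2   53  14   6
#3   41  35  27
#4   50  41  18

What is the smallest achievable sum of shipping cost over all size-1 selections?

Open {#2}.
  N1→#2 53, N2→#2 14, N3→#2 6  ⇒ total 73.
Compare {#1}: total 96.
Compare {#3}: total 103.
No size-1 selection does better; minimum is 73.

73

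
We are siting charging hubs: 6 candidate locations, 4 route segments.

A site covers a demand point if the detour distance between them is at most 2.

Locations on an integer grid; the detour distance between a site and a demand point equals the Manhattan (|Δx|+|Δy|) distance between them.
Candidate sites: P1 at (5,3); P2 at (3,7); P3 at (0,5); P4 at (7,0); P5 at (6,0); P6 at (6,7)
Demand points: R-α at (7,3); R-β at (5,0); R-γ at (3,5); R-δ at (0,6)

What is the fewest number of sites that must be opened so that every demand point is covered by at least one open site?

4

Coverage sets (demand points within 2 of each site):
  P1: {R-α}
  P2: {R-γ}
  P3: {R-δ}
  P4: {R-β}
  P5: {R-β}
  P6: {}
No 3 sites suffice: every size-3 union leaves at least one demand point uncovered.
But {P1, P2, P3, P4} covers everything, so the minimum is 4.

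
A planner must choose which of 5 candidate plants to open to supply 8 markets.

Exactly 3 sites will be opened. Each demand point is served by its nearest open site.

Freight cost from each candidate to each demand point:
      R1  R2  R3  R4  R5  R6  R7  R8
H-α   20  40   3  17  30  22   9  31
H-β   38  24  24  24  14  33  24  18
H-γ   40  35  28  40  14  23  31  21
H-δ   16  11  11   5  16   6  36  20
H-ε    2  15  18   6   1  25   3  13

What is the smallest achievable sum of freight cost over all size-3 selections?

44

Open {H-α, H-δ, H-ε}.
  R1→H-ε 2, R2→H-δ 11, R3→H-α 3, R4→H-δ 5, R5→H-ε 1, R6→H-δ 6, R7→H-ε 3, R8→H-ε 13  ⇒ total 44.
Compare {H-β, H-δ, H-ε}: total 52.
Compare {H-γ, H-δ, H-ε}: total 52.
No size-3 selection does better; minimum is 44.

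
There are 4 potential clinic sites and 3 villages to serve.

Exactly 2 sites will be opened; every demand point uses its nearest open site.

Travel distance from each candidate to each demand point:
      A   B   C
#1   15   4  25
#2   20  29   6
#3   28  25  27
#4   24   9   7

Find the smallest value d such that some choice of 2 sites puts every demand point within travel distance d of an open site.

15

Open {#1, #2}.
  Farthest demand point is A at travel distance 15 (to #1); all others are ≤ 15.
With {#1, #4} the worst case is 15.
With {#2, #4} the worst case is 20.
No size-2 selection achieves below 15.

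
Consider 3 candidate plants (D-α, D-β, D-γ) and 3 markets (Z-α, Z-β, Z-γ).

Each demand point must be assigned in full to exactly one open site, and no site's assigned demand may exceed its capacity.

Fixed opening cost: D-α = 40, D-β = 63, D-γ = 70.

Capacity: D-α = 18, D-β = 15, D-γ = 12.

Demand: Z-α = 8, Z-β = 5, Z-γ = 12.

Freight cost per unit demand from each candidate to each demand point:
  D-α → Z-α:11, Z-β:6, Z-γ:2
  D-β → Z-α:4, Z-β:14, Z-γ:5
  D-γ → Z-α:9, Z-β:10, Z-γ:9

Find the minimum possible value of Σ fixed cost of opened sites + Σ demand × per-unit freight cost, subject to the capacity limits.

189

Open {D-α, D-β}; cheapest assignment that respects the capacities:
  D-α (cap 18, load 17): Z-β, Z-γ — cost 5×6 + 12×2 = 54
  D-β (cap 15, load 8): Z-α — cost 8×4 = 32
  Shipping 86, fixed 103 → total 189.
  Any other capacity-feasible assignment to {D-α, D-β} ships for at least 86.
Compare {D-α, D-γ}: its best feasible assignment gives total 236.
Compare {D-α, D-β, D-γ}: its best feasible assignment gives total 259.
Every other set of open sites that can feasibly serve all demand totals ≥ 236 even under its best assignment. Minimum: 189.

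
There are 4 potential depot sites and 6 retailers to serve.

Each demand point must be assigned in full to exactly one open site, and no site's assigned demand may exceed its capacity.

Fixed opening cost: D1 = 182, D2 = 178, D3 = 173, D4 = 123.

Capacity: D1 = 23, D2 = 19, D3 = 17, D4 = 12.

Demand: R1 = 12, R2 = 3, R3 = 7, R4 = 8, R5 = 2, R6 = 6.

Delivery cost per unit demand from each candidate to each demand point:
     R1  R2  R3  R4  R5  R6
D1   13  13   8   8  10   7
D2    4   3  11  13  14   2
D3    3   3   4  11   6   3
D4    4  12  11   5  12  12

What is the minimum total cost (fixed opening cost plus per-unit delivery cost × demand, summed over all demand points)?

Open {D1, D3}; cheapest assignment that respects the capacities:
  D1 (cap 23, load 21): R3, R4, R6 — cost 7×8 + 8×8 + 6×7 = 162
  D3 (cap 17, load 17): R1, R2, R5 — cost 12×3 + 3×3 + 2×6 = 57
  Shipping 219, fixed 355 → total 574.
  Any other capacity-feasible assignment to {D1, D3} ships for at least 219.
Compare {D1, D2}: its best feasible assignment gives total 599.
Compare {D2, D3, D4}: its best feasible assignment gives total 623.
Every other set of open sites that can feasibly serve all demand totals ≥ 599 even under its best assignment. Minimum: 574.

574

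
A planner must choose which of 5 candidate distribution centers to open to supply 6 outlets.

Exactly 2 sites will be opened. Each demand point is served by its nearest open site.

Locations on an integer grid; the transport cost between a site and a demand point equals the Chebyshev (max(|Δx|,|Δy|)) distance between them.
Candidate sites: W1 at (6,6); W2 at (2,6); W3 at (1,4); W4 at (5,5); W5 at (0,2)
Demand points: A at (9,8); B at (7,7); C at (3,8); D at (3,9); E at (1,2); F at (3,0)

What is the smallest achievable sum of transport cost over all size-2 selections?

Open {W1, W5}.
  A→W1 3, B→W1 1, C→W1 3, D→W1 3, E→W5 1, F→W5 3  ⇒ total 14.
Compare {W1, W3}: total 16.
Compare {W4, W5}: total 17.
No size-2 selection does better; minimum is 14.

14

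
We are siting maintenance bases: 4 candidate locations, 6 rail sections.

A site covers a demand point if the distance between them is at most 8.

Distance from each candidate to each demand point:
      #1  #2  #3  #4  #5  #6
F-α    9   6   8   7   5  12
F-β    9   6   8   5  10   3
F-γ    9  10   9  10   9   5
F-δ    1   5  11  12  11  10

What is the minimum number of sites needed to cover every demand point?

3

Coverage sets (demand points within 8 of each site):
  F-α: {#2, #3, #4, #5}
  F-β: {#2, #3, #4, #6}
  F-γ: {#6}
  F-δ: {#1, #2}
No 2 sites suffice: every size-2 union leaves at least one demand point uncovered.
But {F-α, F-β, F-δ} covers everything, so the minimum is 3.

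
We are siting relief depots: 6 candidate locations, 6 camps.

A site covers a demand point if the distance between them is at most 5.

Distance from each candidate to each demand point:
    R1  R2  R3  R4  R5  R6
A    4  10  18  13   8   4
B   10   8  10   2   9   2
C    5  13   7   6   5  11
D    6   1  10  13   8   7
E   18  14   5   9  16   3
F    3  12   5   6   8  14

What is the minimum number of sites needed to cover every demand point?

4

Coverage sets (demand points within 5 of each site):
  A: {R1, R6}
  B: {R4, R6}
  C: {R1, R5}
  D: {R2}
  E: {R3, R6}
  F: {R1, R3}
No 3 sites suffice: every size-3 union leaves at least one demand point uncovered.
But {B, C, D, E} covers everything, so the minimum is 4.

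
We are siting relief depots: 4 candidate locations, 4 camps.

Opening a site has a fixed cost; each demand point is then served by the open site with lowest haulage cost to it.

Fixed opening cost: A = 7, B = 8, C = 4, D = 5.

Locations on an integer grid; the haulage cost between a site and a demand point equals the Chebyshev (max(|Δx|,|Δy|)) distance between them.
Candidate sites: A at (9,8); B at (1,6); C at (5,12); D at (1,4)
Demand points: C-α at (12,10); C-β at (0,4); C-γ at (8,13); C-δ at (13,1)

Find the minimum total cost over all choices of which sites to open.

Open {A, D}: assign each demand point to its cheapest open site.
  C-α→A 3, C-β→D 1, C-γ→A 5, C-δ→A 7
  haulage cost 16, fixed 12 → total 28.
Compare {A, C, D}: haulage cost 14 + fixed 16 = 30.
Compare {A}: haulage cost 24 + fixed 7 = 31.
Compare {C, D}: haulage cost 22 + fixed 9 = 31.
All other subsets cost ≥ 30. Minimum total cost: 28.

28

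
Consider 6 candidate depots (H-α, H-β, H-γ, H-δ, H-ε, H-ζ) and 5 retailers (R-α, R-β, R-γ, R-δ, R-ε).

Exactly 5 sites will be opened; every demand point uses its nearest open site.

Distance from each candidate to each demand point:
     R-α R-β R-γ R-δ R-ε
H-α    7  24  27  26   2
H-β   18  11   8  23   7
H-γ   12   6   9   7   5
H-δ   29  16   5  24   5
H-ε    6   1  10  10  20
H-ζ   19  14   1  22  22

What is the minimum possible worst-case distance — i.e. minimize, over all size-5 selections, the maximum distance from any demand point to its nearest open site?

Open {H-α, H-β, H-γ, H-δ, H-ε}.
  Farthest demand point is R-δ at distance 7 (to H-γ); all others are ≤ 7.
With {H-α, H-β, H-γ, H-δ, H-ζ} the worst case is 7.
With {H-α, H-β, H-γ, H-ε, H-ζ} the worst case is 7.
No size-5 selection achieves below 7.

7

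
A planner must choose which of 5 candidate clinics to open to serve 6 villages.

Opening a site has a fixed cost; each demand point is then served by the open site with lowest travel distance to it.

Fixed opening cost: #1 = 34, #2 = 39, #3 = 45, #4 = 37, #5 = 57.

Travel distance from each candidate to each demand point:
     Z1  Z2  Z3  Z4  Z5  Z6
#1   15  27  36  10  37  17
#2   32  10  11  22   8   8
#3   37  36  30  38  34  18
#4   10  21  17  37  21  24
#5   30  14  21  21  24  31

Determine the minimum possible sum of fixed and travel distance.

Open {#2}: assign each demand point to its cheapest open site.
  Z1→#2 32, Z2→#2 10, Z3→#2 11, Z4→#2 22, Z5→#2 8, Z6→#2 8
  travel distance 91, fixed 39 → total 130.
Compare {#1, #2}: travel distance 62 + fixed 73 = 135.
Compare {#2, #4}: travel distance 69 + fixed 76 = 145.
Compare {#4}: travel distance 130 + fixed 37 = 167.
All other subsets cost ≥ 135. Minimum total cost: 130.

130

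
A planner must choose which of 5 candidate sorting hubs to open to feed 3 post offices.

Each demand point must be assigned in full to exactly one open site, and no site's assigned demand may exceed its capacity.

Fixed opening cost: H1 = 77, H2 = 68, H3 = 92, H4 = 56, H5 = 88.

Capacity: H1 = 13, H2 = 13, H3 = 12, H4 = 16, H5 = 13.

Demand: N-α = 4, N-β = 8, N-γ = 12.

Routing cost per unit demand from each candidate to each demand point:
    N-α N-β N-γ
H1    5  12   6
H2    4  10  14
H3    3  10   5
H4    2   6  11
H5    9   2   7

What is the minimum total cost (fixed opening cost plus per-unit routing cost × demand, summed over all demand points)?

Open {H1, H4}; cheapest assignment that respects the capacities:
  H1 (cap 13, load 12): N-γ — cost 12×6 = 72
  H4 (cap 16, load 12): N-α, N-β — cost 4×2 + 8×6 = 56
  Shipping 128, fixed 133 → total 261.
  Any other capacity-feasible assignment to {H1, H4} ships for at least 128.
Compare {H3, H4}: its best feasible assignment gives total 264.
Compare {H4, H5}: its best feasible assignment gives total 284.
Every other set of open sites that can feasibly serve all demand totals ≥ 264 even under its best assignment. Minimum: 261.

261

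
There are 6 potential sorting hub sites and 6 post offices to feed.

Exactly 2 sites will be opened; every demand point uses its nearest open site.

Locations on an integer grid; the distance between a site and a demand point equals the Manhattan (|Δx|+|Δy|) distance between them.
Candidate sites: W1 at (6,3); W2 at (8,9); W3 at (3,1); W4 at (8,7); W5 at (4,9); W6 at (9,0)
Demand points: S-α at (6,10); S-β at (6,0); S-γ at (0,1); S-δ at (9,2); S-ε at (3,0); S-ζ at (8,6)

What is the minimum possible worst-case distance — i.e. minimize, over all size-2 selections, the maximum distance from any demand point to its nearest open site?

6

Open {W3, W4}.
  Farthest demand point is S-δ at distance 6 (to W4); all others are ≤ 6.
With {W1, W3} the worst case is 7.
With {W2, W3} the worst case is 7.
No size-2 selection achieves below 6.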